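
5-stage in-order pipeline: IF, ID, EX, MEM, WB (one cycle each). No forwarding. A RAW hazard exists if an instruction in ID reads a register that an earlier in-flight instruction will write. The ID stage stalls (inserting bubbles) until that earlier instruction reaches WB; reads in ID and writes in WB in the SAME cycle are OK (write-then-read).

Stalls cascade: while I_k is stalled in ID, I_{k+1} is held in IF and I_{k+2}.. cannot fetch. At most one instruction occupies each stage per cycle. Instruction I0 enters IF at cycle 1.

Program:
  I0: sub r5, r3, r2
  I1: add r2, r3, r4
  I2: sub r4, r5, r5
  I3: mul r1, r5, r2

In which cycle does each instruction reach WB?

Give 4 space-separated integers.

I0 sub r5 <- r3,r2: IF@1 ID@2 stall=0 (-) EX@3 MEM@4 WB@5
I1 add r2 <- r3,r4: IF@2 ID@3 stall=0 (-) EX@4 MEM@5 WB@6
I2 sub r4 <- r5,r5: IF@3 ID@4 stall=1 (RAW on I0.r5 (WB@5)) EX@6 MEM@7 WB@8
I3 mul r1 <- r5,r2: IF@4 ID@6 stall=0 (-) EX@7 MEM@8 WB@9

Answer: 5 6 8 9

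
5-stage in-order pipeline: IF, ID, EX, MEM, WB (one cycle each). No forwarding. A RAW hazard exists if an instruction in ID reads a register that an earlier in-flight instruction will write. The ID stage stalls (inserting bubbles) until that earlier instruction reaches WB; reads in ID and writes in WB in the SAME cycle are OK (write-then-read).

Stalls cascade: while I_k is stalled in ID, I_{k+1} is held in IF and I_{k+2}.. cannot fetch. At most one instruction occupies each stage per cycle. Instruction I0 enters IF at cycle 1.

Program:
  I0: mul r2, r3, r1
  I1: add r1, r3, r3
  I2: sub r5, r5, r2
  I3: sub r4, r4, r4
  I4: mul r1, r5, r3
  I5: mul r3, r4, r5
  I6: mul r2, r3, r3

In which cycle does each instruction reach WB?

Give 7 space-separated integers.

I0 mul r2 <- r3,r1: IF@1 ID@2 stall=0 (-) EX@3 MEM@4 WB@5
I1 add r1 <- r3,r3: IF@2 ID@3 stall=0 (-) EX@4 MEM@5 WB@6
I2 sub r5 <- r5,r2: IF@3 ID@4 stall=1 (RAW on I0.r2 (WB@5)) EX@6 MEM@7 WB@8
I3 sub r4 <- r4,r4: IF@4 ID@6 stall=0 (-) EX@7 MEM@8 WB@9
I4 mul r1 <- r5,r3: IF@6 ID@7 stall=1 (RAW on I2.r5 (WB@8)) EX@9 MEM@10 WB@11
I5 mul r3 <- r4,r5: IF@7 ID@9 stall=0 (-) EX@10 MEM@11 WB@12
I6 mul r2 <- r3,r3: IF@9 ID@10 stall=2 (RAW on I5.r3 (WB@12)) EX@13 MEM@14 WB@15

Answer: 5 6 8 9 11 12 15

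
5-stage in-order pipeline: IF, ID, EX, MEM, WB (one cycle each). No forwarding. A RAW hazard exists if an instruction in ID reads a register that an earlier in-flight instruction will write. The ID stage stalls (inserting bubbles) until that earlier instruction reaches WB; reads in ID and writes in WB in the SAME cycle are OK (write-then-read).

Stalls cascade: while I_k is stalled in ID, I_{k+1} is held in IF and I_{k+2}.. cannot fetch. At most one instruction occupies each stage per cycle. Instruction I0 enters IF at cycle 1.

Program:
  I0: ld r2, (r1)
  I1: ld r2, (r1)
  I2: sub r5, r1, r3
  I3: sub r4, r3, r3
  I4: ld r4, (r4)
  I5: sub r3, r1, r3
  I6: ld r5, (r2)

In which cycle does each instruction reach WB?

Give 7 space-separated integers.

I0 ld r2 <- r1: IF@1 ID@2 stall=0 (-) EX@3 MEM@4 WB@5
I1 ld r2 <- r1: IF@2 ID@3 stall=0 (-) EX@4 MEM@5 WB@6
I2 sub r5 <- r1,r3: IF@3 ID@4 stall=0 (-) EX@5 MEM@6 WB@7
I3 sub r4 <- r3,r3: IF@4 ID@5 stall=0 (-) EX@6 MEM@7 WB@8
I4 ld r4 <- r4: IF@5 ID@6 stall=2 (RAW on I3.r4 (WB@8)) EX@9 MEM@10 WB@11
I5 sub r3 <- r1,r3: IF@6 ID@9 stall=0 (-) EX@10 MEM@11 WB@12
I6 ld r5 <- r2: IF@9 ID@10 stall=0 (-) EX@11 MEM@12 WB@13

Answer: 5 6 7 8 11 12 13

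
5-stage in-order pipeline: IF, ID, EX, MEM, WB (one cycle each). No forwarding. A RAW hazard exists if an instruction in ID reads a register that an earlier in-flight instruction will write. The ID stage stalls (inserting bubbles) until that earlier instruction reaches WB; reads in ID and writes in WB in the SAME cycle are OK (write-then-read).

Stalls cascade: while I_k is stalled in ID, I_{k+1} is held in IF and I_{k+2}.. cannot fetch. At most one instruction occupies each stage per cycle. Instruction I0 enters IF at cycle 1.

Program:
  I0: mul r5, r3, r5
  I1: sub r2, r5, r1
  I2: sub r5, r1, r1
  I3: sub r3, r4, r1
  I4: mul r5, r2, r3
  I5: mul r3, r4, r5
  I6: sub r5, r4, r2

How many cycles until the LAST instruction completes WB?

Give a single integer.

Answer: 17

Derivation:
I0 mul r5 <- r3,r5: IF@1 ID@2 stall=0 (-) EX@3 MEM@4 WB@5
I1 sub r2 <- r5,r1: IF@2 ID@3 stall=2 (RAW on I0.r5 (WB@5)) EX@6 MEM@7 WB@8
I2 sub r5 <- r1,r1: IF@3 ID@6 stall=0 (-) EX@7 MEM@8 WB@9
I3 sub r3 <- r4,r1: IF@6 ID@7 stall=0 (-) EX@8 MEM@9 WB@10
I4 mul r5 <- r2,r3: IF@7 ID@8 stall=2 (RAW on I3.r3 (WB@10)) EX@11 MEM@12 WB@13
I5 mul r3 <- r4,r5: IF@8 ID@11 stall=2 (RAW on I4.r5 (WB@13)) EX@14 MEM@15 WB@16
I6 sub r5 <- r4,r2: IF@11 ID@14 stall=0 (-) EX@15 MEM@16 WB@17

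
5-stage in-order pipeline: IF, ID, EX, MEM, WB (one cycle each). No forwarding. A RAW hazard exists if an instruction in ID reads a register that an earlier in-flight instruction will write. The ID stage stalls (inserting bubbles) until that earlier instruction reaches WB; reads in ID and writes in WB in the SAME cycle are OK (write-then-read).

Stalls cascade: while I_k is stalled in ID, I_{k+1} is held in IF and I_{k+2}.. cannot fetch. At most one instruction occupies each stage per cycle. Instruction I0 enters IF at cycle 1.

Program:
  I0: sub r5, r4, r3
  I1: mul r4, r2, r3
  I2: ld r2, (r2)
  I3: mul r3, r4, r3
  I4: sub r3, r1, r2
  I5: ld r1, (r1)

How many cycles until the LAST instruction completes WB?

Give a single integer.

I0 sub r5 <- r4,r3: IF@1 ID@2 stall=0 (-) EX@3 MEM@4 WB@5
I1 mul r4 <- r2,r3: IF@2 ID@3 stall=0 (-) EX@4 MEM@5 WB@6
I2 ld r2 <- r2: IF@3 ID@4 stall=0 (-) EX@5 MEM@6 WB@7
I3 mul r3 <- r4,r3: IF@4 ID@5 stall=1 (RAW on I1.r4 (WB@6)) EX@7 MEM@8 WB@9
I4 sub r3 <- r1,r2: IF@5 ID@7 stall=0 (-) EX@8 MEM@9 WB@10
I5 ld r1 <- r1: IF@7 ID@8 stall=0 (-) EX@9 MEM@10 WB@11

Answer: 11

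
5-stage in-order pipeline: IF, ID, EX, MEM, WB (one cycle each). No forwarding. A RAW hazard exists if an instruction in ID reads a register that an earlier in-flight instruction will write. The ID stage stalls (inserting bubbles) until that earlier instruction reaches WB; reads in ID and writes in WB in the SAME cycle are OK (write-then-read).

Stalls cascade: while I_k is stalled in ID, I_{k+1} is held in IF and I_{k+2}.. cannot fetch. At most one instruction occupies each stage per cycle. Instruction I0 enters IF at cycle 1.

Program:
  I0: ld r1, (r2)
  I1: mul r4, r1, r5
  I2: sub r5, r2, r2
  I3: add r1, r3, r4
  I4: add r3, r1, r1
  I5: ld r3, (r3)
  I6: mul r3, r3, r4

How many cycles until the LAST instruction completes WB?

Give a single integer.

Answer: 20

Derivation:
I0 ld r1 <- r2: IF@1 ID@2 stall=0 (-) EX@3 MEM@4 WB@5
I1 mul r4 <- r1,r5: IF@2 ID@3 stall=2 (RAW on I0.r1 (WB@5)) EX@6 MEM@7 WB@8
I2 sub r5 <- r2,r2: IF@3 ID@6 stall=0 (-) EX@7 MEM@8 WB@9
I3 add r1 <- r3,r4: IF@6 ID@7 stall=1 (RAW on I1.r4 (WB@8)) EX@9 MEM@10 WB@11
I4 add r3 <- r1,r1: IF@7 ID@9 stall=2 (RAW on I3.r1 (WB@11)) EX@12 MEM@13 WB@14
I5 ld r3 <- r3: IF@9 ID@12 stall=2 (RAW on I4.r3 (WB@14)) EX@15 MEM@16 WB@17
I6 mul r3 <- r3,r4: IF@12 ID@15 stall=2 (RAW on I5.r3 (WB@17)) EX@18 MEM@19 WB@20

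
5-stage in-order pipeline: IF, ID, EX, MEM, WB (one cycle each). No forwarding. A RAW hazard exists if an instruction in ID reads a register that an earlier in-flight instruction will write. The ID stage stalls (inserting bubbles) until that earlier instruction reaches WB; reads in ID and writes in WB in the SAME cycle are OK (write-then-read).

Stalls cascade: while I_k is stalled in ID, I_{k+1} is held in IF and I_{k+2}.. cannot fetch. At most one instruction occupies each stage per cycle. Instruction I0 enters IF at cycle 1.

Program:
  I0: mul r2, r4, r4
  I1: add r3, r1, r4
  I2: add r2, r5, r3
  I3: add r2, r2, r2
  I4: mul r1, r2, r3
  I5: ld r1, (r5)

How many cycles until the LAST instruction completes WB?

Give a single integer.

Answer: 16

Derivation:
I0 mul r2 <- r4,r4: IF@1 ID@2 stall=0 (-) EX@3 MEM@4 WB@5
I1 add r3 <- r1,r4: IF@2 ID@3 stall=0 (-) EX@4 MEM@5 WB@6
I2 add r2 <- r5,r3: IF@3 ID@4 stall=2 (RAW on I1.r3 (WB@6)) EX@7 MEM@8 WB@9
I3 add r2 <- r2,r2: IF@4 ID@7 stall=2 (RAW on I2.r2 (WB@9)) EX@10 MEM@11 WB@12
I4 mul r1 <- r2,r3: IF@7 ID@10 stall=2 (RAW on I3.r2 (WB@12)) EX@13 MEM@14 WB@15
I5 ld r1 <- r5: IF@10 ID@13 stall=0 (-) EX@14 MEM@15 WB@16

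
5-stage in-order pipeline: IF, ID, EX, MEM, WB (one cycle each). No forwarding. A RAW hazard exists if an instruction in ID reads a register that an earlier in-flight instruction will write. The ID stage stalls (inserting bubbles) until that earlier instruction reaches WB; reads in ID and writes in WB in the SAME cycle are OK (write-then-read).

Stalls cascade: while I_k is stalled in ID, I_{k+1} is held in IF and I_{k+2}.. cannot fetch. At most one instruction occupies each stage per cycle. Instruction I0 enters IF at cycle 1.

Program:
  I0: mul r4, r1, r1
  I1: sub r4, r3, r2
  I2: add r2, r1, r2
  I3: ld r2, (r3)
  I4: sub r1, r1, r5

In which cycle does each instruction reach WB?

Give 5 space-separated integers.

I0 mul r4 <- r1,r1: IF@1 ID@2 stall=0 (-) EX@3 MEM@4 WB@5
I1 sub r4 <- r3,r2: IF@2 ID@3 stall=0 (-) EX@4 MEM@5 WB@6
I2 add r2 <- r1,r2: IF@3 ID@4 stall=0 (-) EX@5 MEM@6 WB@7
I3 ld r2 <- r3: IF@4 ID@5 stall=0 (-) EX@6 MEM@7 WB@8
I4 sub r1 <- r1,r5: IF@5 ID@6 stall=0 (-) EX@7 MEM@8 WB@9

Answer: 5 6 7 8 9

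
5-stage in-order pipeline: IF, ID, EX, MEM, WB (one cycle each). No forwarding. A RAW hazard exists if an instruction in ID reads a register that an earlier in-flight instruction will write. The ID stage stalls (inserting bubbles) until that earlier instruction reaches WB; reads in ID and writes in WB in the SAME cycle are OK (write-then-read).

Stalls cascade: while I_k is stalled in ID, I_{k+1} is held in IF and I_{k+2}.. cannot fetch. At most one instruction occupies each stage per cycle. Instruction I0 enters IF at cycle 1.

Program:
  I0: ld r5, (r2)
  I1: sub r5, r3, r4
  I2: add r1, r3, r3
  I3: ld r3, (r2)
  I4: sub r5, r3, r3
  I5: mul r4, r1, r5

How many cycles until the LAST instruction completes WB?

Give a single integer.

Answer: 14

Derivation:
I0 ld r5 <- r2: IF@1 ID@2 stall=0 (-) EX@3 MEM@4 WB@5
I1 sub r5 <- r3,r4: IF@2 ID@3 stall=0 (-) EX@4 MEM@5 WB@6
I2 add r1 <- r3,r3: IF@3 ID@4 stall=0 (-) EX@5 MEM@6 WB@7
I3 ld r3 <- r2: IF@4 ID@5 stall=0 (-) EX@6 MEM@7 WB@8
I4 sub r5 <- r3,r3: IF@5 ID@6 stall=2 (RAW on I3.r3 (WB@8)) EX@9 MEM@10 WB@11
I5 mul r4 <- r1,r5: IF@6 ID@9 stall=2 (RAW on I4.r5 (WB@11)) EX@12 MEM@13 WB@14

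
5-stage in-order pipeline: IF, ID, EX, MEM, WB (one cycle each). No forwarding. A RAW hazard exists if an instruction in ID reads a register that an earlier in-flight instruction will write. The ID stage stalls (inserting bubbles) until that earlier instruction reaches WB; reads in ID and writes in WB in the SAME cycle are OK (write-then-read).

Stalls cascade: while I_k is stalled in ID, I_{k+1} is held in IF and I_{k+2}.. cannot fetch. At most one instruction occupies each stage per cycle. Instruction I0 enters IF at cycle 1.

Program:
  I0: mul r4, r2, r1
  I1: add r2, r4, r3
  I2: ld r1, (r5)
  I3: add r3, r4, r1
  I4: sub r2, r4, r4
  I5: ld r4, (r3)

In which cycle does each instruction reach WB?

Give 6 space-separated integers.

Answer: 5 8 9 12 13 15

Derivation:
I0 mul r4 <- r2,r1: IF@1 ID@2 stall=0 (-) EX@3 MEM@4 WB@5
I1 add r2 <- r4,r3: IF@2 ID@3 stall=2 (RAW on I0.r4 (WB@5)) EX@6 MEM@7 WB@8
I2 ld r1 <- r5: IF@3 ID@6 stall=0 (-) EX@7 MEM@8 WB@9
I3 add r3 <- r4,r1: IF@6 ID@7 stall=2 (RAW on I2.r1 (WB@9)) EX@10 MEM@11 WB@12
I4 sub r2 <- r4,r4: IF@7 ID@10 stall=0 (-) EX@11 MEM@12 WB@13
I5 ld r4 <- r3: IF@10 ID@11 stall=1 (RAW on I3.r3 (WB@12)) EX@13 MEM@14 WB@15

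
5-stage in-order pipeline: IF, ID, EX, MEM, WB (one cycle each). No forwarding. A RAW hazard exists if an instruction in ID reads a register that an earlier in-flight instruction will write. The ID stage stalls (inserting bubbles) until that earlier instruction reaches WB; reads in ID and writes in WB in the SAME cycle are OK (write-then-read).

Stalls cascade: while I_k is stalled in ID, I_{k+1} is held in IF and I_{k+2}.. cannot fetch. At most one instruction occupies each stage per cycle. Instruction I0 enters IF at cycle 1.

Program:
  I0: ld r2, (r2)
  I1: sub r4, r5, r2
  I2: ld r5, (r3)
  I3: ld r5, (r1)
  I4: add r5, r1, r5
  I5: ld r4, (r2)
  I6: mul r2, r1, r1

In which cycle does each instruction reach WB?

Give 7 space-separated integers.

Answer: 5 8 9 10 13 14 15

Derivation:
I0 ld r2 <- r2: IF@1 ID@2 stall=0 (-) EX@3 MEM@4 WB@5
I1 sub r4 <- r5,r2: IF@2 ID@3 stall=2 (RAW on I0.r2 (WB@5)) EX@6 MEM@7 WB@8
I2 ld r5 <- r3: IF@3 ID@6 stall=0 (-) EX@7 MEM@8 WB@9
I3 ld r5 <- r1: IF@6 ID@7 stall=0 (-) EX@8 MEM@9 WB@10
I4 add r5 <- r1,r5: IF@7 ID@8 stall=2 (RAW on I3.r5 (WB@10)) EX@11 MEM@12 WB@13
I5 ld r4 <- r2: IF@8 ID@11 stall=0 (-) EX@12 MEM@13 WB@14
I6 mul r2 <- r1,r1: IF@11 ID@12 stall=0 (-) EX@13 MEM@14 WB@15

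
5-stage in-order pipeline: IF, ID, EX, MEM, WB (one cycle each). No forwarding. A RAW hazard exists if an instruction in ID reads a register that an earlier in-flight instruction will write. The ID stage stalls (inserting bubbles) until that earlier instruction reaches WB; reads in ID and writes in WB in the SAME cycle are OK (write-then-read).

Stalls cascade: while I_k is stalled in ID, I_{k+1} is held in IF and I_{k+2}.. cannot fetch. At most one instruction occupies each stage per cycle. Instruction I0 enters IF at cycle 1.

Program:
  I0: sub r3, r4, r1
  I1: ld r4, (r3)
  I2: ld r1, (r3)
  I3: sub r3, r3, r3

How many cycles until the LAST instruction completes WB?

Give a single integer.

Answer: 10

Derivation:
I0 sub r3 <- r4,r1: IF@1 ID@2 stall=0 (-) EX@3 MEM@4 WB@5
I1 ld r4 <- r3: IF@2 ID@3 stall=2 (RAW on I0.r3 (WB@5)) EX@6 MEM@7 WB@8
I2 ld r1 <- r3: IF@3 ID@6 stall=0 (-) EX@7 MEM@8 WB@9
I3 sub r3 <- r3,r3: IF@6 ID@7 stall=0 (-) EX@8 MEM@9 WB@10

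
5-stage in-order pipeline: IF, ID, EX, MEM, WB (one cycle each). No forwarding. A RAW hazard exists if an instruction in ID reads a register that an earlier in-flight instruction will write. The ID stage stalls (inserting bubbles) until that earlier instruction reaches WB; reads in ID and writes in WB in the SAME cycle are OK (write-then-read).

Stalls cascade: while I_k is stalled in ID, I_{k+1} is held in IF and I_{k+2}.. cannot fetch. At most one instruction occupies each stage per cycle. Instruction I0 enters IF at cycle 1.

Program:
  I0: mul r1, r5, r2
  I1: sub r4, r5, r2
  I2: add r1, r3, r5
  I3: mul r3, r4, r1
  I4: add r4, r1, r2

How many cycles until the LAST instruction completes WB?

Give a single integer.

I0 mul r1 <- r5,r2: IF@1 ID@2 stall=0 (-) EX@3 MEM@4 WB@5
I1 sub r4 <- r5,r2: IF@2 ID@3 stall=0 (-) EX@4 MEM@5 WB@6
I2 add r1 <- r3,r5: IF@3 ID@4 stall=0 (-) EX@5 MEM@6 WB@7
I3 mul r3 <- r4,r1: IF@4 ID@5 stall=2 (RAW on I2.r1 (WB@7)) EX@8 MEM@9 WB@10
I4 add r4 <- r1,r2: IF@5 ID@8 stall=0 (-) EX@9 MEM@10 WB@11

Answer: 11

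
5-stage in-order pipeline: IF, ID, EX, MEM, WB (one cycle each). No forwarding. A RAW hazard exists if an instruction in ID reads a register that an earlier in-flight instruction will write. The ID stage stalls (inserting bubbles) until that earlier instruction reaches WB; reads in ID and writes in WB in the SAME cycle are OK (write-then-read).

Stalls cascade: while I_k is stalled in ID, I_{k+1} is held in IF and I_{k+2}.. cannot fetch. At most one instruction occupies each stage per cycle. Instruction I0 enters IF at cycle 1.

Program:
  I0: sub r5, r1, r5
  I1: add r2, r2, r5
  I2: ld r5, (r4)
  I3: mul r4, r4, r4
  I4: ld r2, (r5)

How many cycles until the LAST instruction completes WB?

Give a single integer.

Answer: 12

Derivation:
I0 sub r5 <- r1,r5: IF@1 ID@2 stall=0 (-) EX@3 MEM@4 WB@5
I1 add r2 <- r2,r5: IF@2 ID@3 stall=2 (RAW on I0.r5 (WB@5)) EX@6 MEM@7 WB@8
I2 ld r5 <- r4: IF@3 ID@6 stall=0 (-) EX@7 MEM@8 WB@9
I3 mul r4 <- r4,r4: IF@6 ID@7 stall=0 (-) EX@8 MEM@9 WB@10
I4 ld r2 <- r5: IF@7 ID@8 stall=1 (RAW on I2.r5 (WB@9)) EX@10 MEM@11 WB@12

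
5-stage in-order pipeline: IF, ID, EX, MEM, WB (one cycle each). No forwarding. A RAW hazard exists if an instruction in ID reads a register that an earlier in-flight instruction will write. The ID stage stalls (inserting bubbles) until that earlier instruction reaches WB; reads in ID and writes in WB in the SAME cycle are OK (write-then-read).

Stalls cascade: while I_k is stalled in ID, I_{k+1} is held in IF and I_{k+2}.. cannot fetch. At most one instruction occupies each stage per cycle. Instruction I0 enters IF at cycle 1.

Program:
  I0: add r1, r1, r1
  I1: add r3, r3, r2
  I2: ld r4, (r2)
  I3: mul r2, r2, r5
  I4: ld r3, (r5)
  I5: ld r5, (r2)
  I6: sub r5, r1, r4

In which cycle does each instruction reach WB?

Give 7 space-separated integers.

I0 add r1 <- r1,r1: IF@1 ID@2 stall=0 (-) EX@3 MEM@4 WB@5
I1 add r3 <- r3,r2: IF@2 ID@3 stall=0 (-) EX@4 MEM@5 WB@6
I2 ld r4 <- r2: IF@3 ID@4 stall=0 (-) EX@5 MEM@6 WB@7
I3 mul r2 <- r2,r5: IF@4 ID@5 stall=0 (-) EX@6 MEM@7 WB@8
I4 ld r3 <- r5: IF@5 ID@6 stall=0 (-) EX@7 MEM@8 WB@9
I5 ld r5 <- r2: IF@6 ID@7 stall=1 (RAW on I3.r2 (WB@8)) EX@9 MEM@10 WB@11
I6 sub r5 <- r1,r4: IF@7 ID@9 stall=0 (-) EX@10 MEM@11 WB@12

Answer: 5 6 7 8 9 11 12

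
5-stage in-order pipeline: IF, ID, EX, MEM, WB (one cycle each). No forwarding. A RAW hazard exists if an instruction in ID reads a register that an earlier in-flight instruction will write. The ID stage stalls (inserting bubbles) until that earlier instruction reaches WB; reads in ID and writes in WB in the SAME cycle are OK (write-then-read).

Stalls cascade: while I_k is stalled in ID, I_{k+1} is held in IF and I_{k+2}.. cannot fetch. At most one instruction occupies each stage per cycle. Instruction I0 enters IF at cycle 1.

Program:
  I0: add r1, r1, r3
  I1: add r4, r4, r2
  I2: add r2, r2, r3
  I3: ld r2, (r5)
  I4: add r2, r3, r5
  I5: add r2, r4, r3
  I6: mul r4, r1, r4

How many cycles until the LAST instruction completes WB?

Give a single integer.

Answer: 11

Derivation:
I0 add r1 <- r1,r3: IF@1 ID@2 stall=0 (-) EX@3 MEM@4 WB@5
I1 add r4 <- r4,r2: IF@2 ID@3 stall=0 (-) EX@4 MEM@5 WB@6
I2 add r2 <- r2,r3: IF@3 ID@4 stall=0 (-) EX@5 MEM@6 WB@7
I3 ld r2 <- r5: IF@4 ID@5 stall=0 (-) EX@6 MEM@7 WB@8
I4 add r2 <- r3,r5: IF@5 ID@6 stall=0 (-) EX@7 MEM@8 WB@9
I5 add r2 <- r4,r3: IF@6 ID@7 stall=0 (-) EX@8 MEM@9 WB@10
I6 mul r4 <- r1,r4: IF@7 ID@8 stall=0 (-) EX@9 MEM@10 WB@11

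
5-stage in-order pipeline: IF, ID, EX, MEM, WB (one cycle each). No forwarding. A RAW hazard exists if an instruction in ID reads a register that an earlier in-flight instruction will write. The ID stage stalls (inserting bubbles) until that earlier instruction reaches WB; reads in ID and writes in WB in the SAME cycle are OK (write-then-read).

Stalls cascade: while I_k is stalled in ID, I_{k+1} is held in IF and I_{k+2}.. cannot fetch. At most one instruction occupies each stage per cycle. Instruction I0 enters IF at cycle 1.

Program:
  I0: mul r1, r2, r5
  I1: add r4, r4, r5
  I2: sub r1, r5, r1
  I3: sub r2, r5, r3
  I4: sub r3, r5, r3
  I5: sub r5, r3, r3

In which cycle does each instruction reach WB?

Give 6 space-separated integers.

I0 mul r1 <- r2,r5: IF@1 ID@2 stall=0 (-) EX@3 MEM@4 WB@5
I1 add r4 <- r4,r5: IF@2 ID@3 stall=0 (-) EX@4 MEM@5 WB@6
I2 sub r1 <- r5,r1: IF@3 ID@4 stall=1 (RAW on I0.r1 (WB@5)) EX@6 MEM@7 WB@8
I3 sub r2 <- r5,r3: IF@4 ID@6 stall=0 (-) EX@7 MEM@8 WB@9
I4 sub r3 <- r5,r3: IF@6 ID@7 stall=0 (-) EX@8 MEM@9 WB@10
I5 sub r5 <- r3,r3: IF@7 ID@8 stall=2 (RAW on I4.r3 (WB@10)) EX@11 MEM@12 WB@13

Answer: 5 6 8 9 10 13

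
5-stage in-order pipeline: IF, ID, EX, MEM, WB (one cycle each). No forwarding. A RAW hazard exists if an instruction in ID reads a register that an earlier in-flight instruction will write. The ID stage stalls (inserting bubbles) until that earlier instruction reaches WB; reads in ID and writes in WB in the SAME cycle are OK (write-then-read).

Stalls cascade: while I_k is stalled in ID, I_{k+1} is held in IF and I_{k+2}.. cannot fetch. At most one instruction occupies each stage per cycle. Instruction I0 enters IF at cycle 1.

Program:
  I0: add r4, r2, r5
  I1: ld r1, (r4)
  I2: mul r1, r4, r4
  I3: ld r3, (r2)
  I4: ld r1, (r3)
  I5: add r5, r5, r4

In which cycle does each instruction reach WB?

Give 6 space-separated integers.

I0 add r4 <- r2,r5: IF@1 ID@2 stall=0 (-) EX@3 MEM@4 WB@5
I1 ld r1 <- r4: IF@2 ID@3 stall=2 (RAW on I0.r4 (WB@5)) EX@6 MEM@7 WB@8
I2 mul r1 <- r4,r4: IF@3 ID@6 stall=0 (-) EX@7 MEM@8 WB@9
I3 ld r3 <- r2: IF@6 ID@7 stall=0 (-) EX@8 MEM@9 WB@10
I4 ld r1 <- r3: IF@7 ID@8 stall=2 (RAW on I3.r3 (WB@10)) EX@11 MEM@12 WB@13
I5 add r5 <- r5,r4: IF@8 ID@11 stall=0 (-) EX@12 MEM@13 WB@14

Answer: 5 8 9 10 13 14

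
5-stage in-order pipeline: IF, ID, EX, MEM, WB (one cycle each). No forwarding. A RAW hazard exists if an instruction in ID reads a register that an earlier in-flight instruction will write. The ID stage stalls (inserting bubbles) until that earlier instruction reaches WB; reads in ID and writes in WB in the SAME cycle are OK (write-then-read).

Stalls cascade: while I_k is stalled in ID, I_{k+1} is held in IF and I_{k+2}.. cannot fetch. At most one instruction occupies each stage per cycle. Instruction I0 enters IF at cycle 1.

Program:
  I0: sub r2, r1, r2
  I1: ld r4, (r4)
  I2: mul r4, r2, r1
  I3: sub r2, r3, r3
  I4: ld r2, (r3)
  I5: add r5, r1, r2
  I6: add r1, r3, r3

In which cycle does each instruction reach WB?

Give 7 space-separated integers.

Answer: 5 6 8 9 10 13 14

Derivation:
I0 sub r2 <- r1,r2: IF@1 ID@2 stall=0 (-) EX@3 MEM@4 WB@5
I1 ld r4 <- r4: IF@2 ID@3 stall=0 (-) EX@4 MEM@5 WB@6
I2 mul r4 <- r2,r1: IF@3 ID@4 stall=1 (RAW on I0.r2 (WB@5)) EX@6 MEM@7 WB@8
I3 sub r2 <- r3,r3: IF@4 ID@6 stall=0 (-) EX@7 MEM@8 WB@9
I4 ld r2 <- r3: IF@6 ID@7 stall=0 (-) EX@8 MEM@9 WB@10
I5 add r5 <- r1,r2: IF@7 ID@8 stall=2 (RAW on I4.r2 (WB@10)) EX@11 MEM@12 WB@13
I6 add r1 <- r3,r3: IF@8 ID@11 stall=0 (-) EX@12 MEM@13 WB@14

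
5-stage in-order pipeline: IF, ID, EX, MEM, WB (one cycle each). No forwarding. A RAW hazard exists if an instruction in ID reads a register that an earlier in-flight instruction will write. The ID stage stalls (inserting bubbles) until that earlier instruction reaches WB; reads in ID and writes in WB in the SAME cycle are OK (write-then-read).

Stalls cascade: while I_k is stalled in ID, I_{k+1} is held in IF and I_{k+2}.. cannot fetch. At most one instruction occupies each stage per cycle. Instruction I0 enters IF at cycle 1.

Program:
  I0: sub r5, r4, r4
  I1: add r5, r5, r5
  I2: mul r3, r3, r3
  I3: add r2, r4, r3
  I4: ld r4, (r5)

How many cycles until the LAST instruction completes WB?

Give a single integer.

I0 sub r5 <- r4,r4: IF@1 ID@2 stall=0 (-) EX@3 MEM@4 WB@5
I1 add r5 <- r5,r5: IF@2 ID@3 stall=2 (RAW on I0.r5 (WB@5)) EX@6 MEM@7 WB@8
I2 mul r3 <- r3,r3: IF@3 ID@6 stall=0 (-) EX@7 MEM@8 WB@9
I3 add r2 <- r4,r3: IF@6 ID@7 stall=2 (RAW on I2.r3 (WB@9)) EX@10 MEM@11 WB@12
I4 ld r4 <- r5: IF@7 ID@10 stall=0 (-) EX@11 MEM@12 WB@13

Answer: 13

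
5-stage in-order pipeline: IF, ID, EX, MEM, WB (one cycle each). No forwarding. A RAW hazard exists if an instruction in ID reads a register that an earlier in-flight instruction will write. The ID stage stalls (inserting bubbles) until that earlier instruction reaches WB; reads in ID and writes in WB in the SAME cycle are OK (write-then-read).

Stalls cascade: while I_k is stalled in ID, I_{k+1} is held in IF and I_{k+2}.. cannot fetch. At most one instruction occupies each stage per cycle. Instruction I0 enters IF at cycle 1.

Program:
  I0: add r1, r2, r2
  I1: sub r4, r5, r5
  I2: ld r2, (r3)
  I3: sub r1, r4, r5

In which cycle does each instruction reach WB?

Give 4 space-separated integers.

Answer: 5 6 7 9

Derivation:
I0 add r1 <- r2,r2: IF@1 ID@2 stall=0 (-) EX@3 MEM@4 WB@5
I1 sub r4 <- r5,r5: IF@2 ID@3 stall=0 (-) EX@4 MEM@5 WB@6
I2 ld r2 <- r3: IF@3 ID@4 stall=0 (-) EX@5 MEM@6 WB@7
I3 sub r1 <- r4,r5: IF@4 ID@5 stall=1 (RAW on I1.r4 (WB@6)) EX@7 MEM@8 WB@9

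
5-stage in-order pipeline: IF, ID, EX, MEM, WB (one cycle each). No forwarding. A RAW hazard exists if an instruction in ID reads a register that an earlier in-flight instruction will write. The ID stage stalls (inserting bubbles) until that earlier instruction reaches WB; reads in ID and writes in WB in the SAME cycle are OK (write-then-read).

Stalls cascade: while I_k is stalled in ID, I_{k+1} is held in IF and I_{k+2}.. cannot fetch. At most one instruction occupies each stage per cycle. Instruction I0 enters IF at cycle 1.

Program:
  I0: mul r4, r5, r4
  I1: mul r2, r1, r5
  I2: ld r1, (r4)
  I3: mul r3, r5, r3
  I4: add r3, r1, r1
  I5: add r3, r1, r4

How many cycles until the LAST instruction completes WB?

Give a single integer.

I0 mul r4 <- r5,r4: IF@1 ID@2 stall=0 (-) EX@3 MEM@4 WB@5
I1 mul r2 <- r1,r5: IF@2 ID@3 stall=0 (-) EX@4 MEM@5 WB@6
I2 ld r1 <- r4: IF@3 ID@4 stall=1 (RAW on I0.r4 (WB@5)) EX@6 MEM@7 WB@8
I3 mul r3 <- r5,r3: IF@4 ID@6 stall=0 (-) EX@7 MEM@8 WB@9
I4 add r3 <- r1,r1: IF@6 ID@7 stall=1 (RAW on I2.r1 (WB@8)) EX@9 MEM@10 WB@11
I5 add r3 <- r1,r4: IF@7 ID@9 stall=0 (-) EX@10 MEM@11 WB@12

Answer: 12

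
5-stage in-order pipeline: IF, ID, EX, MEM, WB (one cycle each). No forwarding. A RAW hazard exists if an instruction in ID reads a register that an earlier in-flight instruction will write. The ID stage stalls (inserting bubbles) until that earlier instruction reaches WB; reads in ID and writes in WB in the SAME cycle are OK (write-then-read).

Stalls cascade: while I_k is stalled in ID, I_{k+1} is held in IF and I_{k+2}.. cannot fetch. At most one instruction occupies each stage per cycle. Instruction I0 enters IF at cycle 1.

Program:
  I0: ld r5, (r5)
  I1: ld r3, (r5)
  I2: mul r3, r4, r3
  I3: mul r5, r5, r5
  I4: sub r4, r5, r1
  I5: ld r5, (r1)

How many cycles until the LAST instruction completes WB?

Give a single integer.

I0 ld r5 <- r5: IF@1 ID@2 stall=0 (-) EX@3 MEM@4 WB@5
I1 ld r3 <- r5: IF@2 ID@3 stall=2 (RAW on I0.r5 (WB@5)) EX@6 MEM@7 WB@8
I2 mul r3 <- r4,r3: IF@3 ID@6 stall=2 (RAW on I1.r3 (WB@8)) EX@9 MEM@10 WB@11
I3 mul r5 <- r5,r5: IF@6 ID@9 stall=0 (-) EX@10 MEM@11 WB@12
I4 sub r4 <- r5,r1: IF@9 ID@10 stall=2 (RAW on I3.r5 (WB@12)) EX@13 MEM@14 WB@15
I5 ld r5 <- r1: IF@10 ID@13 stall=0 (-) EX@14 MEM@15 WB@16

Answer: 16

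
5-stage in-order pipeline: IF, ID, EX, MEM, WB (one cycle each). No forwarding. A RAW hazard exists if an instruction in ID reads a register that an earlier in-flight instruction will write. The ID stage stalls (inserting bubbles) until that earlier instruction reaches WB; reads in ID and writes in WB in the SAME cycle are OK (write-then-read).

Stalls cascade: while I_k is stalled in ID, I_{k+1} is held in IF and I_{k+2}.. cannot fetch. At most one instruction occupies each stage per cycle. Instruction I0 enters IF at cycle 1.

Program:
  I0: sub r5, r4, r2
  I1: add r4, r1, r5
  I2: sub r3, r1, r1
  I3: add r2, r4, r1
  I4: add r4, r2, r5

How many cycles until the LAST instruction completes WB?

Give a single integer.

I0 sub r5 <- r4,r2: IF@1 ID@2 stall=0 (-) EX@3 MEM@4 WB@5
I1 add r4 <- r1,r5: IF@2 ID@3 stall=2 (RAW on I0.r5 (WB@5)) EX@6 MEM@7 WB@8
I2 sub r3 <- r1,r1: IF@3 ID@6 stall=0 (-) EX@7 MEM@8 WB@9
I3 add r2 <- r4,r1: IF@6 ID@7 stall=1 (RAW on I1.r4 (WB@8)) EX@9 MEM@10 WB@11
I4 add r4 <- r2,r5: IF@7 ID@9 stall=2 (RAW on I3.r2 (WB@11)) EX@12 MEM@13 WB@14

Answer: 14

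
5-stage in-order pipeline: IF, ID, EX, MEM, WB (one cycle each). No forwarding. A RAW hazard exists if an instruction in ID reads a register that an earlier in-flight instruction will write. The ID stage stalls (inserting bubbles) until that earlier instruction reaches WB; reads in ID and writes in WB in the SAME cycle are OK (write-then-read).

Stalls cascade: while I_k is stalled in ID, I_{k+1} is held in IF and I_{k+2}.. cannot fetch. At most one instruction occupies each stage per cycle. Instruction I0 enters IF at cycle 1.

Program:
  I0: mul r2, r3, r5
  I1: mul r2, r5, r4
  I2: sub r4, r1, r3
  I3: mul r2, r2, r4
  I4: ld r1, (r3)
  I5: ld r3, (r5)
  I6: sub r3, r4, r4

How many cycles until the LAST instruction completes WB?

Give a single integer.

Answer: 13

Derivation:
I0 mul r2 <- r3,r5: IF@1 ID@2 stall=0 (-) EX@3 MEM@4 WB@5
I1 mul r2 <- r5,r4: IF@2 ID@3 stall=0 (-) EX@4 MEM@5 WB@6
I2 sub r4 <- r1,r3: IF@3 ID@4 stall=0 (-) EX@5 MEM@6 WB@7
I3 mul r2 <- r2,r4: IF@4 ID@5 stall=2 (RAW on I2.r4 (WB@7)) EX@8 MEM@9 WB@10
I4 ld r1 <- r3: IF@5 ID@8 stall=0 (-) EX@9 MEM@10 WB@11
I5 ld r3 <- r5: IF@8 ID@9 stall=0 (-) EX@10 MEM@11 WB@12
I6 sub r3 <- r4,r4: IF@9 ID@10 stall=0 (-) EX@11 MEM@12 WB@13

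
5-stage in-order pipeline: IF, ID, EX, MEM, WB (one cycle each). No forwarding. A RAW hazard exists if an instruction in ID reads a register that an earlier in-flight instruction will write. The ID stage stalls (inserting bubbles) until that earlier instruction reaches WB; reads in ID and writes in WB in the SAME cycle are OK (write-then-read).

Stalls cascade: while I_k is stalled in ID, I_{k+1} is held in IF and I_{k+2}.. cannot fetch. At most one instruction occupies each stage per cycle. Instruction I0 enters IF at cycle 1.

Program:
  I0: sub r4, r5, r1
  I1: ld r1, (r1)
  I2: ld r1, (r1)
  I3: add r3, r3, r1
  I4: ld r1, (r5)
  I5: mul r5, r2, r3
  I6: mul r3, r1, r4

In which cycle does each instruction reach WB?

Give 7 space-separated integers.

I0 sub r4 <- r5,r1: IF@1 ID@2 stall=0 (-) EX@3 MEM@4 WB@5
I1 ld r1 <- r1: IF@2 ID@3 stall=0 (-) EX@4 MEM@5 WB@6
I2 ld r1 <- r1: IF@3 ID@4 stall=2 (RAW on I1.r1 (WB@6)) EX@7 MEM@8 WB@9
I3 add r3 <- r3,r1: IF@4 ID@7 stall=2 (RAW on I2.r1 (WB@9)) EX@10 MEM@11 WB@12
I4 ld r1 <- r5: IF@7 ID@10 stall=0 (-) EX@11 MEM@12 WB@13
I5 mul r5 <- r2,r3: IF@10 ID@11 stall=1 (RAW on I3.r3 (WB@12)) EX@13 MEM@14 WB@15
I6 mul r3 <- r1,r4: IF@11 ID@13 stall=0 (-) EX@14 MEM@15 WB@16

Answer: 5 6 9 12 13 15 16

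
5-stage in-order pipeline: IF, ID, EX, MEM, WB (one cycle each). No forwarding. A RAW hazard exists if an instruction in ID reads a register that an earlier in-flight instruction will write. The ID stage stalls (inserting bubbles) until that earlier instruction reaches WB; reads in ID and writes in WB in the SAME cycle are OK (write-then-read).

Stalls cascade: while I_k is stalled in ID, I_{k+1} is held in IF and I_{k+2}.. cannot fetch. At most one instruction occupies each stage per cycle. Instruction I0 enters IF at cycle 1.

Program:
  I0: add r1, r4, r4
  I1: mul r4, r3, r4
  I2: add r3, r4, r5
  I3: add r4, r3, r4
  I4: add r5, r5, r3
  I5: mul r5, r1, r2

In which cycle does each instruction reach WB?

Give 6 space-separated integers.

Answer: 5 6 9 12 13 14

Derivation:
I0 add r1 <- r4,r4: IF@1 ID@2 stall=0 (-) EX@3 MEM@4 WB@5
I1 mul r4 <- r3,r4: IF@2 ID@3 stall=0 (-) EX@4 MEM@5 WB@6
I2 add r3 <- r4,r5: IF@3 ID@4 stall=2 (RAW on I1.r4 (WB@6)) EX@7 MEM@8 WB@9
I3 add r4 <- r3,r4: IF@4 ID@7 stall=2 (RAW on I2.r3 (WB@9)) EX@10 MEM@11 WB@12
I4 add r5 <- r5,r3: IF@7 ID@10 stall=0 (-) EX@11 MEM@12 WB@13
I5 mul r5 <- r1,r2: IF@10 ID@11 stall=0 (-) EX@12 MEM@13 WB@14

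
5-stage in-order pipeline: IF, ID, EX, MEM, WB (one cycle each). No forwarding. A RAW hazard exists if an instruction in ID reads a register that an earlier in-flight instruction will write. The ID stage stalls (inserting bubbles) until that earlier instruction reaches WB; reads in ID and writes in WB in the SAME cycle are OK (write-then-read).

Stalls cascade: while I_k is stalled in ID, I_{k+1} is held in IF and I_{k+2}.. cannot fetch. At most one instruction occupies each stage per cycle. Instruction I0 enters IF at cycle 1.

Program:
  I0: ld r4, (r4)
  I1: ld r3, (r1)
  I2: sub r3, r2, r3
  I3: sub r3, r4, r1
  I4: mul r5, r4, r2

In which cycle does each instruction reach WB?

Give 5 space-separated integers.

Answer: 5 6 9 10 11

Derivation:
I0 ld r4 <- r4: IF@1 ID@2 stall=0 (-) EX@3 MEM@4 WB@5
I1 ld r3 <- r1: IF@2 ID@3 stall=0 (-) EX@4 MEM@5 WB@6
I2 sub r3 <- r2,r3: IF@3 ID@4 stall=2 (RAW on I1.r3 (WB@6)) EX@7 MEM@8 WB@9
I3 sub r3 <- r4,r1: IF@4 ID@7 stall=0 (-) EX@8 MEM@9 WB@10
I4 mul r5 <- r4,r2: IF@7 ID@8 stall=0 (-) EX@9 MEM@10 WB@11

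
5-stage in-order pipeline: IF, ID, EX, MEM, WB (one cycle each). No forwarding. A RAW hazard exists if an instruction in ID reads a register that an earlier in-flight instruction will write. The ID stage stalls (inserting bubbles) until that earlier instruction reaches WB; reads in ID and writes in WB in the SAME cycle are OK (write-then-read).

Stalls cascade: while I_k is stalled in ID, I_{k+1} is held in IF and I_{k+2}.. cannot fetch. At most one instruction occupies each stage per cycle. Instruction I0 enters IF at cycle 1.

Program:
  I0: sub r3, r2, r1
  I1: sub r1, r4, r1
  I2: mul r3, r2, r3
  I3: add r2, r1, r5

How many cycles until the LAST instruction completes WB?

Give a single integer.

Answer: 9

Derivation:
I0 sub r3 <- r2,r1: IF@1 ID@2 stall=0 (-) EX@3 MEM@4 WB@5
I1 sub r1 <- r4,r1: IF@2 ID@3 stall=0 (-) EX@4 MEM@5 WB@6
I2 mul r3 <- r2,r3: IF@3 ID@4 stall=1 (RAW on I0.r3 (WB@5)) EX@6 MEM@7 WB@8
I3 add r2 <- r1,r5: IF@4 ID@6 stall=0 (-) EX@7 MEM@8 WB@9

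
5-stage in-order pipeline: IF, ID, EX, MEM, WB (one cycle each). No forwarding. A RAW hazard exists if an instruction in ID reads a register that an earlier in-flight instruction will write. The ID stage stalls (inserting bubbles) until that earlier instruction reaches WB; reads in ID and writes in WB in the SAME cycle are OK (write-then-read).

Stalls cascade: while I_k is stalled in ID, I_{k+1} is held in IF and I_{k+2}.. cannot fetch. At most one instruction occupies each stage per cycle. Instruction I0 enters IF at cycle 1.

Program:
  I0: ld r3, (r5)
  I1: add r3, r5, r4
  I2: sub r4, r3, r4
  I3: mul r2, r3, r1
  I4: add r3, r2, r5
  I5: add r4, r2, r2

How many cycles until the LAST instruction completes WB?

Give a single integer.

Answer: 14

Derivation:
I0 ld r3 <- r5: IF@1 ID@2 stall=0 (-) EX@3 MEM@4 WB@5
I1 add r3 <- r5,r4: IF@2 ID@3 stall=0 (-) EX@4 MEM@5 WB@6
I2 sub r4 <- r3,r4: IF@3 ID@4 stall=2 (RAW on I1.r3 (WB@6)) EX@7 MEM@8 WB@9
I3 mul r2 <- r3,r1: IF@4 ID@7 stall=0 (-) EX@8 MEM@9 WB@10
I4 add r3 <- r2,r5: IF@7 ID@8 stall=2 (RAW on I3.r2 (WB@10)) EX@11 MEM@12 WB@13
I5 add r4 <- r2,r2: IF@8 ID@11 stall=0 (-) EX@12 MEM@13 WB@14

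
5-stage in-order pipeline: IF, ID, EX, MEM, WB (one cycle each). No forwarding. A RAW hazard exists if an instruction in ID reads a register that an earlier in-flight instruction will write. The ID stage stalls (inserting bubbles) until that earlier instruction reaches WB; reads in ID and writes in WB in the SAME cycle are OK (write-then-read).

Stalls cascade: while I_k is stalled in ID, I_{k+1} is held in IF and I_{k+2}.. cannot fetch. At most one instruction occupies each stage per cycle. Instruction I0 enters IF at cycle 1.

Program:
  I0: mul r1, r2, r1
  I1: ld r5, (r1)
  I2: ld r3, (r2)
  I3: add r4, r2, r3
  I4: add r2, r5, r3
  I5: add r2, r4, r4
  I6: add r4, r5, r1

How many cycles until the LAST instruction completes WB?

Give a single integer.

I0 mul r1 <- r2,r1: IF@1 ID@2 stall=0 (-) EX@3 MEM@4 WB@5
I1 ld r5 <- r1: IF@2 ID@3 stall=2 (RAW on I0.r1 (WB@5)) EX@6 MEM@7 WB@8
I2 ld r3 <- r2: IF@3 ID@6 stall=0 (-) EX@7 MEM@8 WB@9
I3 add r4 <- r2,r3: IF@6 ID@7 stall=2 (RAW on I2.r3 (WB@9)) EX@10 MEM@11 WB@12
I4 add r2 <- r5,r3: IF@7 ID@10 stall=0 (-) EX@11 MEM@12 WB@13
I5 add r2 <- r4,r4: IF@10 ID@11 stall=1 (RAW on I3.r4 (WB@12)) EX@13 MEM@14 WB@15
I6 add r4 <- r5,r1: IF@11 ID@13 stall=0 (-) EX@14 MEM@15 WB@16

Answer: 16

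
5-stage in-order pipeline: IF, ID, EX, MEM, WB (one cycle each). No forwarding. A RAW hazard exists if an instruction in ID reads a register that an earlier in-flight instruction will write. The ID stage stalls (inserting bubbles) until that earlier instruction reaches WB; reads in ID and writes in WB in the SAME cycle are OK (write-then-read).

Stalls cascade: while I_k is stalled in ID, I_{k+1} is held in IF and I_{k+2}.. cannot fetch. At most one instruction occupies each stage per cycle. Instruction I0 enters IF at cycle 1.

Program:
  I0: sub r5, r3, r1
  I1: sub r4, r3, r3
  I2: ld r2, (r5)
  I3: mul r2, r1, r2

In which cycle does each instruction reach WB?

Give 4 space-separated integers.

I0 sub r5 <- r3,r1: IF@1 ID@2 stall=0 (-) EX@3 MEM@4 WB@5
I1 sub r4 <- r3,r3: IF@2 ID@3 stall=0 (-) EX@4 MEM@5 WB@6
I2 ld r2 <- r5: IF@3 ID@4 stall=1 (RAW on I0.r5 (WB@5)) EX@6 MEM@7 WB@8
I3 mul r2 <- r1,r2: IF@4 ID@6 stall=2 (RAW on I2.r2 (WB@8)) EX@9 MEM@10 WB@11

Answer: 5 6 8 11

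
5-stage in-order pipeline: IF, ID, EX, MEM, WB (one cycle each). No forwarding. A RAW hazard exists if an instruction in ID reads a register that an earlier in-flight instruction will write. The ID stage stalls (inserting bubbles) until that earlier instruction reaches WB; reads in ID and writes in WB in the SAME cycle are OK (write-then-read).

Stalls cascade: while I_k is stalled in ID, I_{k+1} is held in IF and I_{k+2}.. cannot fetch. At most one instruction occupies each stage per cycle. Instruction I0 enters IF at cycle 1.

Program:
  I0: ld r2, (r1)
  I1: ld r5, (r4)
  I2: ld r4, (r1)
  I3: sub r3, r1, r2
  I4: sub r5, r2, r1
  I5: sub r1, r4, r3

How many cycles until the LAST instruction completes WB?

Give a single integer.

Answer: 11

Derivation:
I0 ld r2 <- r1: IF@1 ID@2 stall=0 (-) EX@3 MEM@4 WB@5
I1 ld r5 <- r4: IF@2 ID@3 stall=0 (-) EX@4 MEM@5 WB@6
I2 ld r4 <- r1: IF@3 ID@4 stall=0 (-) EX@5 MEM@6 WB@7
I3 sub r3 <- r1,r2: IF@4 ID@5 stall=0 (-) EX@6 MEM@7 WB@8
I4 sub r5 <- r2,r1: IF@5 ID@6 stall=0 (-) EX@7 MEM@8 WB@9
I5 sub r1 <- r4,r3: IF@6 ID@7 stall=1 (RAW on I3.r3 (WB@8)) EX@9 MEM@10 WB@11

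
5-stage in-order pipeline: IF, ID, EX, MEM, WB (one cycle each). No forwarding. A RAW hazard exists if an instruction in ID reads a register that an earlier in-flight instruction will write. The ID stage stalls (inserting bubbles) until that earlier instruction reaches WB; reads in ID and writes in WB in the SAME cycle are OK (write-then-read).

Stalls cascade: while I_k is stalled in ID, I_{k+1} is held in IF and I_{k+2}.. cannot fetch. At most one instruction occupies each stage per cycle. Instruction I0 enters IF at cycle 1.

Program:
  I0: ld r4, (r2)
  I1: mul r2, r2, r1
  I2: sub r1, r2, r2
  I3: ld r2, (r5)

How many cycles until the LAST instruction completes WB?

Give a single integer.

I0 ld r4 <- r2: IF@1 ID@2 stall=0 (-) EX@3 MEM@4 WB@5
I1 mul r2 <- r2,r1: IF@2 ID@3 stall=0 (-) EX@4 MEM@5 WB@6
I2 sub r1 <- r2,r2: IF@3 ID@4 stall=2 (RAW on I1.r2 (WB@6)) EX@7 MEM@8 WB@9
I3 ld r2 <- r5: IF@4 ID@7 stall=0 (-) EX@8 MEM@9 WB@10

Answer: 10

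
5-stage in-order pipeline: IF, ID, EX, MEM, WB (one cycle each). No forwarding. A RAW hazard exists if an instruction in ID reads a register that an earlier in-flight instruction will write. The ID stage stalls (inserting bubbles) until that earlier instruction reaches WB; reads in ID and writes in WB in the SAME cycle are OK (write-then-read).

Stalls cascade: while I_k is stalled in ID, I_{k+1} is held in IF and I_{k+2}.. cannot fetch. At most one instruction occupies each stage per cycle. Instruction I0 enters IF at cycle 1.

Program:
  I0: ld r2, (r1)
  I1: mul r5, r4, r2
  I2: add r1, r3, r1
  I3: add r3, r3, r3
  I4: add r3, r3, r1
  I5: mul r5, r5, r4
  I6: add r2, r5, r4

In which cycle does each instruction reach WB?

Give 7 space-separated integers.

Answer: 5 8 9 10 13 14 17

Derivation:
I0 ld r2 <- r1: IF@1 ID@2 stall=0 (-) EX@3 MEM@4 WB@5
I1 mul r5 <- r4,r2: IF@2 ID@3 stall=2 (RAW on I0.r2 (WB@5)) EX@6 MEM@7 WB@8
I2 add r1 <- r3,r1: IF@3 ID@6 stall=0 (-) EX@7 MEM@8 WB@9
I3 add r3 <- r3,r3: IF@6 ID@7 stall=0 (-) EX@8 MEM@9 WB@10
I4 add r3 <- r3,r1: IF@7 ID@8 stall=2 (RAW on I3.r3 (WB@10)) EX@11 MEM@12 WB@13
I5 mul r5 <- r5,r4: IF@8 ID@11 stall=0 (-) EX@12 MEM@13 WB@14
I6 add r2 <- r5,r4: IF@11 ID@12 stall=2 (RAW on I5.r5 (WB@14)) EX@15 MEM@16 WB@17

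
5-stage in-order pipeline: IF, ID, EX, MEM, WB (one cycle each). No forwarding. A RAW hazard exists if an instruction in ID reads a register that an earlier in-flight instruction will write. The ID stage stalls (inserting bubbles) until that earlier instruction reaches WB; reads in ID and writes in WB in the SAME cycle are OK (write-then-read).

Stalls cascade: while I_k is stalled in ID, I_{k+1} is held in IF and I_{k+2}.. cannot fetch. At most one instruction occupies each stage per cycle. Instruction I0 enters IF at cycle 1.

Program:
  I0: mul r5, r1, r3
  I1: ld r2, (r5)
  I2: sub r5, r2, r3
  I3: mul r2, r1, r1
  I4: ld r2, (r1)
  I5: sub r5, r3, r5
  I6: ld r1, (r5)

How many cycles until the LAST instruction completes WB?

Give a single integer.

Answer: 17

Derivation:
I0 mul r5 <- r1,r3: IF@1 ID@2 stall=0 (-) EX@3 MEM@4 WB@5
I1 ld r2 <- r5: IF@2 ID@3 stall=2 (RAW on I0.r5 (WB@5)) EX@6 MEM@7 WB@8
I2 sub r5 <- r2,r3: IF@3 ID@6 stall=2 (RAW on I1.r2 (WB@8)) EX@9 MEM@10 WB@11
I3 mul r2 <- r1,r1: IF@6 ID@9 stall=0 (-) EX@10 MEM@11 WB@12
I4 ld r2 <- r1: IF@9 ID@10 stall=0 (-) EX@11 MEM@12 WB@13
I5 sub r5 <- r3,r5: IF@10 ID@11 stall=0 (-) EX@12 MEM@13 WB@14
I6 ld r1 <- r5: IF@11 ID@12 stall=2 (RAW on I5.r5 (WB@14)) EX@15 MEM@16 WB@17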